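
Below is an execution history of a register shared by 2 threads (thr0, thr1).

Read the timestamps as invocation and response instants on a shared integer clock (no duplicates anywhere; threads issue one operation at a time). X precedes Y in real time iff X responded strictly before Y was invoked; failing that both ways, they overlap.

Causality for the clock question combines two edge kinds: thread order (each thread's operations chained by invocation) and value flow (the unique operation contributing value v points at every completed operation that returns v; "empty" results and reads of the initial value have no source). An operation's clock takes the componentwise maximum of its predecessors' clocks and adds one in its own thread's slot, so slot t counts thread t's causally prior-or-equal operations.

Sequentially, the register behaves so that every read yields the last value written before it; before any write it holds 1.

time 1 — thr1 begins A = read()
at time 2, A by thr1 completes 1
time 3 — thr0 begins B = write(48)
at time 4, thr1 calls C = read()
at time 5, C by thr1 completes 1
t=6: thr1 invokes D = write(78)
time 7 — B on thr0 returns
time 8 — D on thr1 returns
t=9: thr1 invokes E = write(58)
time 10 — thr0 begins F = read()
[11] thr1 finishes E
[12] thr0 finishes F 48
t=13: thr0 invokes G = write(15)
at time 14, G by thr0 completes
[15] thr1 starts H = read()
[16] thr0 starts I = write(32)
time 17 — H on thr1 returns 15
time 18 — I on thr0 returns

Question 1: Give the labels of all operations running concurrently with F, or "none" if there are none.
F spans [10,12]; an op avoiding the whole window 10..12 is ordered, any other is concurrent
A [1,2]: before
B [3,7]: before
C [4,5]: before
D [6,8]: before
E [9,11]: concurrent
G [13,14]: after
H [15,17]: after
I [16,18]: after

E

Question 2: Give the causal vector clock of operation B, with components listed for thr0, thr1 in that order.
no predecessors for A (invoked 1): thr1 increments from zero → (0, 1)
no predecessors for B (invoked 3): thr0 increments from zero → (1, 0)
C (invocation 4): componentwise max over VC(A)=(0, 1), +1 at thr1, giving (0, 2)
F (invocation 10): componentwise max over VC(B)=(1, 0), +1 at thr0, giving (2, 0)
D (invocation 6): componentwise max over VC(C)=(0, 2), +1 at thr1, giving (0, 3)
G (invocation 13): componentwise max over VC(F)=(2, 0), +1 at thr0, giving (3, 0)
E (invocation 9): componentwise max over VC(D)=(0, 3), +1 at thr1, giving (0, 4)
I (invocation 16): componentwise max over VC(G)=(3, 0), +1 at thr0, giving (4, 0)
H (invocation 15): componentwise max over VC(E)=(0, 4), VC(G)=(3, 0), +1 at thr1, giving (3, 5)
target: VC(B) = (1, 0)

(1, 0)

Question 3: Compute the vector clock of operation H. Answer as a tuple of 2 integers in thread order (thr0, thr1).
root op A, invoked 1: fresh clock plus thr1's own tick → (0, 1)
root op B, invoked 3: fresh clock plus thr0's own tick → (1, 0)
C, invoked 4, takes VC(A)=(0, 1) under max, adds 1 for thr1 → (0, 2)
F, invoked 10, takes VC(B)=(1, 0) under max, adds 1 for thr0 → (2, 0)
D, invoked 6, takes VC(C)=(0, 2) under max, adds 1 for thr1 → (0, 3)
G, invoked 13, takes VC(F)=(2, 0) under max, adds 1 for thr0 → (3, 0)
E, invoked 9, takes VC(D)=(0, 3) under max, adds 1 for thr1 → (0, 4)
I, invoked 16, takes VC(G)=(3, 0) under max, adds 1 for thr0 → (4, 0)
H, invoked 15, takes VC(E)=(0, 4), VC(G)=(3, 0) under max, adds 1 for thr1 → (3, 5)
target: VC(H) = (3, 5)

(3, 5)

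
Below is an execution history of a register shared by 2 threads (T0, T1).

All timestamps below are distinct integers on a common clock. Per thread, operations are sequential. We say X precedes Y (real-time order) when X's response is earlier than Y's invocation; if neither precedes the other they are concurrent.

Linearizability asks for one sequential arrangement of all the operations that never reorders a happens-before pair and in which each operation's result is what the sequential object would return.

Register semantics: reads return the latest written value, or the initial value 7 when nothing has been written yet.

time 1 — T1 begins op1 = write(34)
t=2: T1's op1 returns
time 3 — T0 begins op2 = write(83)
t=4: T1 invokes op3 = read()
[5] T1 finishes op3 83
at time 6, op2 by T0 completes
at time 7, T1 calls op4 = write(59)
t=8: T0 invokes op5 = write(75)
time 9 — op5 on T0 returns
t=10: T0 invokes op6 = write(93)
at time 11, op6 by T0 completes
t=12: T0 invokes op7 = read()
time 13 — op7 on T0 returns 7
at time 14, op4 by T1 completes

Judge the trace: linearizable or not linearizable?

not linearizable

prefix check: 1..12 passes, 1..13 fails once op7's time-13 response joins
no legal order exists: 2 real-time-consistent candidates over 6 completed register operations, all rejected
including or dropping the 1 pending operation (op4) in any combination fails
one such order, op1, op2, op3, op5, op6, op7 (pending dropped), breaks at step 6 where op7 read() → 7 is illegal
one such order, op1, op3, op2, op5, op6, op7 (pending dropped), breaks at step 2 where op3 read() → 83 is illegal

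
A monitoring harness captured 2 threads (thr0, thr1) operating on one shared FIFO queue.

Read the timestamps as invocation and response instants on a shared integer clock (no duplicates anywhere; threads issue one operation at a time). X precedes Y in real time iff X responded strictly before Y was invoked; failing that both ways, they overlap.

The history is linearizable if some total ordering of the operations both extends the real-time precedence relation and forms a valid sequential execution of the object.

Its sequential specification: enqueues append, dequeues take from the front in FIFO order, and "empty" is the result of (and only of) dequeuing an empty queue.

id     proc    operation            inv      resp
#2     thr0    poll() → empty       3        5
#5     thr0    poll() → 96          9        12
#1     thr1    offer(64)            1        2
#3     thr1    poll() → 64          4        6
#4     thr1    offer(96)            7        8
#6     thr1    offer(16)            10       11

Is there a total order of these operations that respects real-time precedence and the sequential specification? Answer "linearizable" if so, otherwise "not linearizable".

witness order: #1, #3, #2, #4, #5, #6
1. #1 offer(64), leaving queue <64>
2. #3 poll() → 64, leaving queue <>
3. #2 poll() → empty, leaving queue <>
4. #4 offer(96), leaving queue <96>
5. #5 poll() → 96, leaving queue <>
6. #6 offer(16), leaving queue <16>

linearizable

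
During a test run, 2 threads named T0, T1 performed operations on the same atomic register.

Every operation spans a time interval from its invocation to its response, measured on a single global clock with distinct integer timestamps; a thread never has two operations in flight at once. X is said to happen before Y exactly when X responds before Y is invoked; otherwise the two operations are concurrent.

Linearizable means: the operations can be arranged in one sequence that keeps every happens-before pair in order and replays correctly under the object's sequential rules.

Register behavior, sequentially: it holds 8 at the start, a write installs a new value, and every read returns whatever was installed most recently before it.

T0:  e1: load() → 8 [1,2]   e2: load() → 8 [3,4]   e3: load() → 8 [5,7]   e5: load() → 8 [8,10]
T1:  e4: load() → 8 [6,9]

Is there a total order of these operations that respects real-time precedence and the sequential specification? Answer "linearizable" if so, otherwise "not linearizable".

one valid linearization: e1, e2, e3, e4, e5
1. e1 load() → 8, leaving value 8
2. e2 load() → 8, leaving value 8
3. e3 load() → 8, leaving value 8
4. e4 load() → 8, leaving value 8
5. e5 load() → 8, leaving value 8

linearizable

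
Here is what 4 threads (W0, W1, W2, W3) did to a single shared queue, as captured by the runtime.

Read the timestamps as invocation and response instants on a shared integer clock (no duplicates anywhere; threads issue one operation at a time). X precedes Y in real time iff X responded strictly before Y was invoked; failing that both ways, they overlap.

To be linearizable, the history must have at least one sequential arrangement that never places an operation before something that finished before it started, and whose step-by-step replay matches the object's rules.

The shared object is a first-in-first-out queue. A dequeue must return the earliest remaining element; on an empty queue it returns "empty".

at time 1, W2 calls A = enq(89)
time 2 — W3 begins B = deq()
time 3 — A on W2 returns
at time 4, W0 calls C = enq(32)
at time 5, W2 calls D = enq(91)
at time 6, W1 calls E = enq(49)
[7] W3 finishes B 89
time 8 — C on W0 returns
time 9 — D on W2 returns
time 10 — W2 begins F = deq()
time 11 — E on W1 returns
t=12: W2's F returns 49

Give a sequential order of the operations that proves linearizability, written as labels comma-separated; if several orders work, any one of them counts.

A, B, E, C, D, F

after step 1 (A enq(89)): queue <89>
after step 2 (B deq() → 89): queue <>
after step 3 (E enq(49)): queue <49>
after step 4 (C enq(32)): queue <49,32>
after step 5 (D enq(91)): queue <49,32,91>
after step 6 (F deq() → 49): queue <32,91>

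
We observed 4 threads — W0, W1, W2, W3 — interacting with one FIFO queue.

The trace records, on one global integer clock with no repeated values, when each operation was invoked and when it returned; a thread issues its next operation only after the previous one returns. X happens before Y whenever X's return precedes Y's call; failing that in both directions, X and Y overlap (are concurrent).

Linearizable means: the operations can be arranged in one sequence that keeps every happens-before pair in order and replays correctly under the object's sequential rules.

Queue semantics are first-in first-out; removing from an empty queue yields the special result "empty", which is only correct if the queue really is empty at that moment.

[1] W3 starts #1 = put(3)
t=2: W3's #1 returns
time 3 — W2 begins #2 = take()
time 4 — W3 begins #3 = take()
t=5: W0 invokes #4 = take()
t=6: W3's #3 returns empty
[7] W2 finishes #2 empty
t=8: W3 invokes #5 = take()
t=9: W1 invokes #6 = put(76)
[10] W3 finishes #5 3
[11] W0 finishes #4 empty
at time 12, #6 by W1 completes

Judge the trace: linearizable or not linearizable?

already the first 10 events (up to #5's response at time 10) admit no linearization; the first 9 still do
no legal order exists: 2 real-time-consistent candidates over 4 completed FIFO queue operations, all rejected
no completion choice of the 2 pending operations (#4, #6) rescues it — every subset was tried
e.g. #1, #2, #3, #5 (pending dropped): illegal at step 2, since #2 take() → empty cannot apply there
e.g. #1, #3, #2, #5 (pending dropped): illegal at step 2, since #3 take() → empty cannot apply there

not linearizable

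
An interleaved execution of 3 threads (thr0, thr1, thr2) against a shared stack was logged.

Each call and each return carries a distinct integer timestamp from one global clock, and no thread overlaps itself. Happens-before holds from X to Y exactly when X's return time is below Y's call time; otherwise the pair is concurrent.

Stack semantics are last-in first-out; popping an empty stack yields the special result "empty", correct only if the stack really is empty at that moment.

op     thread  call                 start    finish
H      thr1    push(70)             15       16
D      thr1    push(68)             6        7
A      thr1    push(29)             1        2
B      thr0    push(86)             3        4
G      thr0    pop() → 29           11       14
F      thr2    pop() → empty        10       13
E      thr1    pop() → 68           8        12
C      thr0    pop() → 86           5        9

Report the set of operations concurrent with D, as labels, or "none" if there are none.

C

D spans [6,7]: anything still running between times 6 and 7 counts as concurrent
A [1,2]: before
B [3,4]: before
C [5,9]: concurrent
E [8,12]: after
F [10,13]: after
G [11,14]: after
H [15,16]: after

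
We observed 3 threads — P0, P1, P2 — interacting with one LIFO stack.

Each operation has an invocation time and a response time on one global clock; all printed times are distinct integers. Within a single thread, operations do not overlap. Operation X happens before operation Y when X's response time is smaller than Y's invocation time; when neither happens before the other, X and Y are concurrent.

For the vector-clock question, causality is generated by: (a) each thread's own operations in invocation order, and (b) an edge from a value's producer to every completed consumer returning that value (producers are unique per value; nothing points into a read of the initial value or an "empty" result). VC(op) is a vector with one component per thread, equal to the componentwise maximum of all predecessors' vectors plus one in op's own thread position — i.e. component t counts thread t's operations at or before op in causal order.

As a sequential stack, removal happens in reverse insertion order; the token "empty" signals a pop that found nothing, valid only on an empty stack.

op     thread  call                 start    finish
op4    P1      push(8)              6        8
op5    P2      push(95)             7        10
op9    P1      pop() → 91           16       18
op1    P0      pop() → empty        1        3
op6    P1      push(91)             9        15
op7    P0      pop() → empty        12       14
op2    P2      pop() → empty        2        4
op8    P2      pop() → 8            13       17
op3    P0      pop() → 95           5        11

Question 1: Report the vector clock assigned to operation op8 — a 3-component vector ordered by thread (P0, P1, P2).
Answer: (0, 1, 3)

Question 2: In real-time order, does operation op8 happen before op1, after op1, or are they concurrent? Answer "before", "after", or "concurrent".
Answer: after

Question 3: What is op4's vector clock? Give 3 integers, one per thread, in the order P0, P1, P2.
Answer: (0, 1, 0)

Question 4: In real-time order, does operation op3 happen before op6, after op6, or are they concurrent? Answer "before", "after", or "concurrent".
Answer: concurrent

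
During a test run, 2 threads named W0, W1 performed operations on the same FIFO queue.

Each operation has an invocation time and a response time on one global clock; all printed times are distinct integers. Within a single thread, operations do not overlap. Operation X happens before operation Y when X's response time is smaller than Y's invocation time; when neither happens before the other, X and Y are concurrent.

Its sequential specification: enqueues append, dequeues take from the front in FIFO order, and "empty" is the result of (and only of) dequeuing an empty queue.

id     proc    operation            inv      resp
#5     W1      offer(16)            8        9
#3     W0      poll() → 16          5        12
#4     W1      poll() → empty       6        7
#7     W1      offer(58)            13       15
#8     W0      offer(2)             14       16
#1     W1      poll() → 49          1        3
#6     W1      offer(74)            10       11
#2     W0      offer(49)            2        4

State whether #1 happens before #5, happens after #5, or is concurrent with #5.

#1 spans [1,3], #5 spans [8,9]
resp(#1)=3 < inv(#5)=8

before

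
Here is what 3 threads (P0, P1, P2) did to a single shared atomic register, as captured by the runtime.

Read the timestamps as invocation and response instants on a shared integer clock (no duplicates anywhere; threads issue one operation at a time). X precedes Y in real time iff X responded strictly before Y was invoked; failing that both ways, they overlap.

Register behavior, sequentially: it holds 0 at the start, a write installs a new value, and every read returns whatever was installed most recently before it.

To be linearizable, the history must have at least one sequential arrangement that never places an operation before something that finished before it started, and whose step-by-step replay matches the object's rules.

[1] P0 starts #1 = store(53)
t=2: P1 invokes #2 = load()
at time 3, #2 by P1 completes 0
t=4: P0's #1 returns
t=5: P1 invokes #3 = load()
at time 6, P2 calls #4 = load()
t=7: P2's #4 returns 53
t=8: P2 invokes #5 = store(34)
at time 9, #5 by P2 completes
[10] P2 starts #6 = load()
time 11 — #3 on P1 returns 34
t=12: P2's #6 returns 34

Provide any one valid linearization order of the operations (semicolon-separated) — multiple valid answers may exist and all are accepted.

1. #2 load() → 0, leaving value 0
2. #1 store(53), leaving value 53
3. #4 load() → 53, leaving value 53
4. #5 store(34), leaving value 34
5. #3 load() → 34, leaving value 34
6. #6 load() → 34, leaving value 34

#2; #1; #4; #5; #3; #6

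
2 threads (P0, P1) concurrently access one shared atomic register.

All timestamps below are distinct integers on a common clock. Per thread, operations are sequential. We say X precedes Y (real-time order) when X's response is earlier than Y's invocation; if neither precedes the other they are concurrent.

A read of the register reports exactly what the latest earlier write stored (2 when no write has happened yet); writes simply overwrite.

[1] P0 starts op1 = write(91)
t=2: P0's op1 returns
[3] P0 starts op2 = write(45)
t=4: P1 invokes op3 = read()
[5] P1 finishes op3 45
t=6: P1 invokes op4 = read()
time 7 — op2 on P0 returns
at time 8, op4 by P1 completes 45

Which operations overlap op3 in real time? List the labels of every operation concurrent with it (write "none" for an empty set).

op3 spans [4,5]; an op avoiding the whole window 4..5 is ordered, any other is concurrent
op1 [1,2]: before
op2 [3,7]: concurrent
op4 [6,8]: after

op2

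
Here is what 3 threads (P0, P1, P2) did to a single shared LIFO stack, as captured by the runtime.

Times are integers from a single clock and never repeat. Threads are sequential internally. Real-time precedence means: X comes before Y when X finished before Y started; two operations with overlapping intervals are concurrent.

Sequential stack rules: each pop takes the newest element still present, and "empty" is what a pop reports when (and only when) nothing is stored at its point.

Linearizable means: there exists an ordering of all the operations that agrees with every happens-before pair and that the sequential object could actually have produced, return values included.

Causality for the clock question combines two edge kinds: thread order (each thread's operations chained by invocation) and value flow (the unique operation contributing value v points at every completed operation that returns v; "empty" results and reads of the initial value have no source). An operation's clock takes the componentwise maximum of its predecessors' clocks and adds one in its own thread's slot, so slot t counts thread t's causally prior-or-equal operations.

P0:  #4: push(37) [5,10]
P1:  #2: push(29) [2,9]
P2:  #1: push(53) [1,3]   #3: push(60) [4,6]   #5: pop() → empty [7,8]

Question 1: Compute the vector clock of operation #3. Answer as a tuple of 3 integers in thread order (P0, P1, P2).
Answer: (0, 0, 2)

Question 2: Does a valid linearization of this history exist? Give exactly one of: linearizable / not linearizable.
prefix check: 1..7 passes, 1..8 fails once #5's time-8 response joins
exactly one order of the 3 completed ops respects real time; the LIFO stack replay fails
every completion of the 2 pending operations (#2, #4) was checked; none linearizes
one such order, #1, #3, #5 (pending dropped), breaks at step 3 where #5 pop() → empty is illegal

not linearizable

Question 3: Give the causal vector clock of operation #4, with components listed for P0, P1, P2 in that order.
Answer: (1, 0, 0)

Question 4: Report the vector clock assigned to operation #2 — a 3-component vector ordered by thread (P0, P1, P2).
Answer: (0, 1, 0)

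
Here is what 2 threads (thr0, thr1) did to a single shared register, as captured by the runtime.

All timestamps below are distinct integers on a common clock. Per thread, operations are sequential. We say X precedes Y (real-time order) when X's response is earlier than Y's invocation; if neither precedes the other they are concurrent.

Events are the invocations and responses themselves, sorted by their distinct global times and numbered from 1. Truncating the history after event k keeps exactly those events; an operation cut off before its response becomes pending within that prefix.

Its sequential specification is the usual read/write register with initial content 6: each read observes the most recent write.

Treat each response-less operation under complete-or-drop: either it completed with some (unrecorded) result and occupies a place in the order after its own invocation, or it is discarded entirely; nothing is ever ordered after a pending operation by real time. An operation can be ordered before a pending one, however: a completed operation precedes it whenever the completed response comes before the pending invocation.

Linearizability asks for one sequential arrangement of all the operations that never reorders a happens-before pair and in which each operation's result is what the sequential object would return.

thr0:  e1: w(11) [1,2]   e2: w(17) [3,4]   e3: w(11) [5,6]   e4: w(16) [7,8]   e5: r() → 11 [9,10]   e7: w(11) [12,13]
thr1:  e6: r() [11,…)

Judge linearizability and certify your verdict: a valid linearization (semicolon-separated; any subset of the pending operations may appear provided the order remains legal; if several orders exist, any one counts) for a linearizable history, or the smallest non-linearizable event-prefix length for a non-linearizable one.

through event 9 a valid linearization exists; event 10 (e5 responding at time 10) ends that
a single order respects real time; the 5 completed register operations fail replay along it
sample order e1, e2, e3, e4, e5 stalls at step 5 — e5 r() → 11 has no legal effect

not linearizable — minimal violating prefix: 10 events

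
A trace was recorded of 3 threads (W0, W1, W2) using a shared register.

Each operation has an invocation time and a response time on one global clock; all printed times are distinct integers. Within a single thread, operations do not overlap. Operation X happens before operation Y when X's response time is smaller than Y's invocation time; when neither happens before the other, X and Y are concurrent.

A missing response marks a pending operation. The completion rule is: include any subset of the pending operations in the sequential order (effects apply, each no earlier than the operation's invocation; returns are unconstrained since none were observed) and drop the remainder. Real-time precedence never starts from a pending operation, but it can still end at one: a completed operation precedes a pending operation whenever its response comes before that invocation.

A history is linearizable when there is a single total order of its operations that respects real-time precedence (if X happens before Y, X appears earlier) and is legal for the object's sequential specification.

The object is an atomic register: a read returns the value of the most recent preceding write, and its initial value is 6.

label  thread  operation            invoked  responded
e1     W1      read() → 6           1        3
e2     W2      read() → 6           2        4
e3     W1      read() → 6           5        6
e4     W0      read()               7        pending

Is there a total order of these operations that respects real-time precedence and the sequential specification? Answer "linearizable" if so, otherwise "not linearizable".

linearizable

witness order: e1, e2, e3
1. e1 read() → 6, leaving value 6
2. e2 read() → 6, leaving value 6
3. e3 read() → 6, leaving value 6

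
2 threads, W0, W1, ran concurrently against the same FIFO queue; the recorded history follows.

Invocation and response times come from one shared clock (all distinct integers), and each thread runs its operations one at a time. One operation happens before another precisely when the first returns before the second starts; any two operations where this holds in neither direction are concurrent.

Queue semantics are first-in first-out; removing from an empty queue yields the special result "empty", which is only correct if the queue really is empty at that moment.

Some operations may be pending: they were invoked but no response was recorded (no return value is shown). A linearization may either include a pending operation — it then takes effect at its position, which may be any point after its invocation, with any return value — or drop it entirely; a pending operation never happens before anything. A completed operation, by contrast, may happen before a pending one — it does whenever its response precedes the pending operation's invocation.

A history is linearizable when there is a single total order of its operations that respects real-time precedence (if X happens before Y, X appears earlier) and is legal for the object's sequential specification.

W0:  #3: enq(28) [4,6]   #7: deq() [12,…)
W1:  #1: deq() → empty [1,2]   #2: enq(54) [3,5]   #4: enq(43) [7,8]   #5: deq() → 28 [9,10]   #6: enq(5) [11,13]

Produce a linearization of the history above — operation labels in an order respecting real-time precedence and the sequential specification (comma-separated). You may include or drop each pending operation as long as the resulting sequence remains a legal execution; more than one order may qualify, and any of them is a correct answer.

step 1: #1 deq() → empty — queue <>
step 2: #3 enq(28) — queue <28>
step 3: #2 enq(54) — queue <28,54>
step 4: #4 enq(43) — queue <28,54,43>
step 5: #5 deq() → 28 — queue <54,43>
step 6: #6 enq(5) — queue <54,43,5>

#1, #3, #2, #4, #5, #6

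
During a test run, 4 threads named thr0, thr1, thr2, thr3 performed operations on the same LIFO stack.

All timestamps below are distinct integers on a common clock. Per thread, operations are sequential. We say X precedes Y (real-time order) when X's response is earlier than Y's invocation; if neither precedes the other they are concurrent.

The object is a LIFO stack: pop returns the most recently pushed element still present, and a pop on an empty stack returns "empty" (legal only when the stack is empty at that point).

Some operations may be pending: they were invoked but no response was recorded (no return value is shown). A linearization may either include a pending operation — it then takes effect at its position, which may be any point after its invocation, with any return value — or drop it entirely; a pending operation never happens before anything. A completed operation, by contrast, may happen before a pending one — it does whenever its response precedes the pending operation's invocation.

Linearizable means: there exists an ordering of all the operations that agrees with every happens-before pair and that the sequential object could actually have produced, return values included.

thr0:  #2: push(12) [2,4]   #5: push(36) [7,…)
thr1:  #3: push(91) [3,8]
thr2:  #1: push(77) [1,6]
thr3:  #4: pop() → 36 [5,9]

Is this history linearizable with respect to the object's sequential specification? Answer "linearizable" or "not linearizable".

a witness: #1, #2, #3, #5, #4
step 1: #1 push(77) — stack <77>
step 2: #2 push(12) — stack <77,12>
step 3: #3 push(91) — stack <77,12,91>
step 4: #5 push(36) (pending, included) — stack <77,12,91,36>
step 5: #4 pop() → 36 — stack <77,12,91>

linearizable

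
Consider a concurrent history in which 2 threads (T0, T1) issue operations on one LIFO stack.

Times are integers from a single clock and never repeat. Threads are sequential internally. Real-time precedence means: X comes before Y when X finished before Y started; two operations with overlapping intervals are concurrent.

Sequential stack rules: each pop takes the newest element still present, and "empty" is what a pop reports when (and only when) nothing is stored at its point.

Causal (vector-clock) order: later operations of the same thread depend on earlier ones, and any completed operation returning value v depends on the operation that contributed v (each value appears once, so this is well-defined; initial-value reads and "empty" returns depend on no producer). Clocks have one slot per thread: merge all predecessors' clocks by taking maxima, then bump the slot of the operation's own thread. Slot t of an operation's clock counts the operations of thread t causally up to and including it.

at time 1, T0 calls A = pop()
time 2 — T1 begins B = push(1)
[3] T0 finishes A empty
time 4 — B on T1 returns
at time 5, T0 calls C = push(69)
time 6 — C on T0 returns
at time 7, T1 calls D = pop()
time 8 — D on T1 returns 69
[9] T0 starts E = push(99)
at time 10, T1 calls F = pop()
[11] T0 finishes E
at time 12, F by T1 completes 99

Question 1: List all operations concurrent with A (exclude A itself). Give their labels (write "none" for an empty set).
Answer: B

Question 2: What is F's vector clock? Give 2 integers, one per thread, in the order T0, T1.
Answer: (3, 3)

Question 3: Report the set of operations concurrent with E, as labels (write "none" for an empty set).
Answer: F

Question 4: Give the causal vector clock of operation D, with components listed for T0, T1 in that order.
Answer: (2, 2)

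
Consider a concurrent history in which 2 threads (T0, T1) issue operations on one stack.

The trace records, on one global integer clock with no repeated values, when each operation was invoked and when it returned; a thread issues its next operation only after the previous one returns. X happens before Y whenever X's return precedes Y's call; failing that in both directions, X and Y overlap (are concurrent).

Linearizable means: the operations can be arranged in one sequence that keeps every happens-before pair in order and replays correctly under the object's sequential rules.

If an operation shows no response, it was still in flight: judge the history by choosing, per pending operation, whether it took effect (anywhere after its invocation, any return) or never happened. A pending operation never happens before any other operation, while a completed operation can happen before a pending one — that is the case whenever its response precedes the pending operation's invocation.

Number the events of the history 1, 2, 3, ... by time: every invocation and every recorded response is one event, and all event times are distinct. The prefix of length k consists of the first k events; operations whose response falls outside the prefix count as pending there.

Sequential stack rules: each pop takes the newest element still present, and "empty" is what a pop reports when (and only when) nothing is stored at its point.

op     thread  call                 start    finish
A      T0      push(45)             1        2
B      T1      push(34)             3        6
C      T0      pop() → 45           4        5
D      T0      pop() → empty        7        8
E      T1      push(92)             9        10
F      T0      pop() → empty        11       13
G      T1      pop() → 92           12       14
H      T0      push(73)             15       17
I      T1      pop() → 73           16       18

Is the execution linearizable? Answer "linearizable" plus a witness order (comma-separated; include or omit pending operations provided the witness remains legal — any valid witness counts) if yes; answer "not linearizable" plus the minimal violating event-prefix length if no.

not linearizable — minimal violating prefix: 8 events

already the first 8 events (up to D's response at time 8) admit no linearization; the first 7 still do
checked exhaustively: 2 real-time-consistent orders of 4 completed operations, zero legal stack replays
for example A, B, C, D fails at step 3: C pop() → 45 is not legal there
for example A, C, B, D fails at step 4: D pop() → empty is not legal there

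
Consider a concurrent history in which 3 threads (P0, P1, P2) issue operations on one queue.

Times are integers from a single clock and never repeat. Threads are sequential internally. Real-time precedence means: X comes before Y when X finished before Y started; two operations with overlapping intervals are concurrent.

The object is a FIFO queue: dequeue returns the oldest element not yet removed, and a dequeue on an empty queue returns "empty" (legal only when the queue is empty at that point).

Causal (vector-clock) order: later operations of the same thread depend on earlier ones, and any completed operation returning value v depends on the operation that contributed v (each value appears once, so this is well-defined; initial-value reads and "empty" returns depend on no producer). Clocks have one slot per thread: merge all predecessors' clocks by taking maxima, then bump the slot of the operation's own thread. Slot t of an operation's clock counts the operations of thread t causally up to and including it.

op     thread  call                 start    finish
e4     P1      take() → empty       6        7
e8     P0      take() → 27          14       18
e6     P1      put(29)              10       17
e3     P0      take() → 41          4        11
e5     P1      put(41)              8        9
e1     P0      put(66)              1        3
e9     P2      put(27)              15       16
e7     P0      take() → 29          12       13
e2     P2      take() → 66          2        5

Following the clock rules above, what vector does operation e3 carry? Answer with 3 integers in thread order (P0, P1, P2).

(2, 2, 0)

e4 (invocation 6): nothing precedes it; P1's component alone gives (0, 1, 0)
e1 (invocation 1): nothing precedes it; P0's component alone gives (1, 0, 0)
from VC(e4)=(0, 1, 0), e5 (invoked 8) maxes components and bumps P1 → (0, 2, 0)
from VC(e1)=(1, 0, 0), e2 (invoked 2) maxes components and bumps P2 → (1, 0, 1)
from VC(e5)=(0, 2, 0), e6 (invoked 10) maxes components and bumps P1 → (0, 3, 0)
from VC(e2)=(1, 0, 1), e9 (invoked 15) maxes components and bumps P2 → (1, 0, 2)
from VC(e1)=(1, 0, 0), VC(e5)=(0, 2, 0), e3 (invoked 4) maxes components and bumps P0 → (2, 2, 0)
from VC(e3)=(2, 2, 0), VC(e6)=(0, 3, 0), e7 (invoked 12) maxes components and bumps P0 → (3, 3, 0)
from VC(e7)=(3, 3, 0), VC(e9)=(1, 0, 2), e8 (invoked 14) maxes components and bumps P0 → (4, 3, 2)
target: VC(e3) = (2, 2, 0)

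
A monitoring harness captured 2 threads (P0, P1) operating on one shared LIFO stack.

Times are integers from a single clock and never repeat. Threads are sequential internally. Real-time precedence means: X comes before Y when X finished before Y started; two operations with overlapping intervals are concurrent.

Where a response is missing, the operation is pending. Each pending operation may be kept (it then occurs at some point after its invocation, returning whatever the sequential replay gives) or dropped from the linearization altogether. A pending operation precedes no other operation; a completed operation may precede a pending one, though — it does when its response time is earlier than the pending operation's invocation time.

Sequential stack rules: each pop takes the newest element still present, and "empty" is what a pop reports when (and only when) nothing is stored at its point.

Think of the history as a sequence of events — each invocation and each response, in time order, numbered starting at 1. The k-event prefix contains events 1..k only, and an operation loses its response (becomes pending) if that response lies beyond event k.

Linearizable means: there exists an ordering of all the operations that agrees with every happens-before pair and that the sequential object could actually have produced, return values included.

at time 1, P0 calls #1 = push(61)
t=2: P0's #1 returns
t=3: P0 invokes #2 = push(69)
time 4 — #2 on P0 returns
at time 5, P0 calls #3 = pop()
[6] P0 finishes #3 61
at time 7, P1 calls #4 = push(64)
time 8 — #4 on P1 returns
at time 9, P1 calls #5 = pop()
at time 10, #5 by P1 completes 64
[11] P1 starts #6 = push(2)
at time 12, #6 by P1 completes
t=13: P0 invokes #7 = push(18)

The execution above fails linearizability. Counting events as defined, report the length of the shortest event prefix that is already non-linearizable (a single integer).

6

events 1..5 are linearizable, e.g. via #1, #2:
after step 1 (#1 push(61)): stack <61>
after step 2 (#2 push(69)): stack <61,69>
event 6 — #3's response, time 6 — after it, nothing linearizes
for example #1, #2, #3 fails at step 3: #3 pop() → 61 is not legal there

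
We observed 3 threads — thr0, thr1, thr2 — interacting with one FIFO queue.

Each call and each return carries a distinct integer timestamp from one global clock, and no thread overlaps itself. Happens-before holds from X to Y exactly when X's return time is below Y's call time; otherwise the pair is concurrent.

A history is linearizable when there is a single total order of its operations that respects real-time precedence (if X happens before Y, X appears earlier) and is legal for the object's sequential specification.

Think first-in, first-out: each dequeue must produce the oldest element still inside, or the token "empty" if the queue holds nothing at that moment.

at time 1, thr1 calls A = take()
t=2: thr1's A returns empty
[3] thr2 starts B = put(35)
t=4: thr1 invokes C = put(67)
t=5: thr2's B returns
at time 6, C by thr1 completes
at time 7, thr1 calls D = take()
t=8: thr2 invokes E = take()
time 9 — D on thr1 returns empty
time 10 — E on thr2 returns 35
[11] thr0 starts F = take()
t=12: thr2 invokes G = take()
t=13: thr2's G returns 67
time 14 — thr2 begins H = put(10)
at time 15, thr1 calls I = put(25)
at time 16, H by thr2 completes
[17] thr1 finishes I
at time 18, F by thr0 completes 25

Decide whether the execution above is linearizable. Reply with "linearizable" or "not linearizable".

not linearizable

cut after 8 events: linearizable; cut after 9 events (D responds, time 9): not linearizable
real-time-consistent orders of the 4 completed operations: 2 — all fail the FIFO queue replay
every completion of the 1 pending operation (E) was checked; none linearizes
for example A, B, C, D (pending dropped) fails at step 4: D take() → empty is not legal there
for example A, C, B, D (pending dropped) fails at step 4: D take() → empty is not legal there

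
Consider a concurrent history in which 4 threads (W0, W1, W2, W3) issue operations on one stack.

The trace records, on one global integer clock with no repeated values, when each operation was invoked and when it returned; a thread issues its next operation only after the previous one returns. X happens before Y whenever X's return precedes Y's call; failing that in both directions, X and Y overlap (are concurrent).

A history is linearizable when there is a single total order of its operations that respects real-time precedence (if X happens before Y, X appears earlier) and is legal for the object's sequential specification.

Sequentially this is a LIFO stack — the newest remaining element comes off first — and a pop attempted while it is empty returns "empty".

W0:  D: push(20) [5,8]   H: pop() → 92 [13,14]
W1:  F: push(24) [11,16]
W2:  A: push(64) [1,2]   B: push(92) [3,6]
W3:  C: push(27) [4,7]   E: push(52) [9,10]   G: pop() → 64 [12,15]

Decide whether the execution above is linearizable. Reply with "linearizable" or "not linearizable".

the violation lands at event 15, G's response at time 15: events 1..14 linearize, events 1..15 do not
checked exhaustively: 12 real-time-consistent orders of 7 completed operations, zero legal stack replays
no escape via the 1 pending operation (F): every completion choice fails
sample order A, B, C, D, E, G, H (pending dropped) stalls at step 6 — G pop() → 64 has no legal effect
sample order A, B, C, D, E, H, G (pending dropped) stalls at step 6 — H pop() → 92 has no legal effect

not linearizable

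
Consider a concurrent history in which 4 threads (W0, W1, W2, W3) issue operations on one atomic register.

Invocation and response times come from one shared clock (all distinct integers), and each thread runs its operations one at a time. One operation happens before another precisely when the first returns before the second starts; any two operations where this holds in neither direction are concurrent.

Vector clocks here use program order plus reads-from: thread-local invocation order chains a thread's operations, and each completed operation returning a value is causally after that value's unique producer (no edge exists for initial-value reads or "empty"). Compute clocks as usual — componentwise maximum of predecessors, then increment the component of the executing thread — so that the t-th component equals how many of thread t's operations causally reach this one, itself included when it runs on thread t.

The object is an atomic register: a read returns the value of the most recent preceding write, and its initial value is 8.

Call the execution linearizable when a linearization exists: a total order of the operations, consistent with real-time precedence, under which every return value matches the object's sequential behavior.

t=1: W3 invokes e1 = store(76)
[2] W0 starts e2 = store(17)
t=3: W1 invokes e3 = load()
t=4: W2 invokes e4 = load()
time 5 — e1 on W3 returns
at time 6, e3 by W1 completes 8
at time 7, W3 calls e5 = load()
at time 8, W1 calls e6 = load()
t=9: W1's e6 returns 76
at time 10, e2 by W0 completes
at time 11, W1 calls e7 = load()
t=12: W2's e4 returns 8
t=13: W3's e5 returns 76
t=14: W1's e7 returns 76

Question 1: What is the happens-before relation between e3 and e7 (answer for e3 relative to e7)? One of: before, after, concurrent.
Answer: before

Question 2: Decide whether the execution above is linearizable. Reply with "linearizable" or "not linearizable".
a witness: e3, e4, e2, e1, e5, e6, e7
after step 1 (e3 load() → 8): value 8
after step 2 (e4 load() → 8): value 8
after step 3 (e2 store(17)): value 17
after step 4 (e1 store(76)): value 76
after step 5 (e5 load() → 76): value 76
after step 6 (e6 load() → 76): value 76
after step 7 (e7 load() → 76): value 76

linearizable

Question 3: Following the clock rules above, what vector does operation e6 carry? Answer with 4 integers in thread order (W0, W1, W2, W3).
Answer: (0, 2, 0, 1)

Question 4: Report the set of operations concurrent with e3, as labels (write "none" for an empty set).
Answer: e1, e2, e4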